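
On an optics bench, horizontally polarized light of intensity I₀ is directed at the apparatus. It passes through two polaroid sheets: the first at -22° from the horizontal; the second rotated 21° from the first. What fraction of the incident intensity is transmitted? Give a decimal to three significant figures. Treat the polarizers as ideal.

≈ 0.749 I₀

By Malus's law, I₁ = I₀ cos²(-22° − 0°) = I₀ cos²(22°) = 0.8597 I₀.
I₂ = I₁ cos²(21°) = 0.8597 · 0.8716 I₀ = 0.7493 I₀.
Transmitted fraction = 0.7493.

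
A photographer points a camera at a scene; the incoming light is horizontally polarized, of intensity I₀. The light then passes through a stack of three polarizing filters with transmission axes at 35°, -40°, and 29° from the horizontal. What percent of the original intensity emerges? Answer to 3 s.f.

≈ 0.577%

I₁ = I₀ cos²(35° − 0°) = I₀ cos²(35°) = 0.671 I₀.
I₂ = I₁ cos²(-40° − 35°) = 0.671 I₀ · cos²(75°) = 0.04495 I₀.
I₃ = I₂ cos²(29° + 40°) = 0.04495 I₀ · cos²(69°) = 0.005773 I₀.
That is 0.5773% of the incident intensity.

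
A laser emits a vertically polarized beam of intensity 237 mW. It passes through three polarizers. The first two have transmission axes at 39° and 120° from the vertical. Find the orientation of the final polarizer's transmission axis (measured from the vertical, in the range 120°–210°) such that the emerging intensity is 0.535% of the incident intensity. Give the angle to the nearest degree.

By Malus's law, I₁ = I₀ cos²(39° − 0°) = I₀ cos²(39°) = 0.604 I₀.
I₂ = I₁ cos²(120° − 39°) = 0.604 I₀ · cos²(81°) = 0.01478 I₀.
Need I₃/I₀ = 0.00535, so cos²(θ − 120°) = 0.00535 / 0.01478 = 0.362.
θ − 120° = arccos(√0.362) = 53.0°, giving θ ≈ 120 + 53.0 = 173.0°.

θ ≈ 173°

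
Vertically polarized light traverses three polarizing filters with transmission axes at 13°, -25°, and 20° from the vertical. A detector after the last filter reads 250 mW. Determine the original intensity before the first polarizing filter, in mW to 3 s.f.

I₀ ≈ 848 mW

I₁ = I₀ cos²(13° − 0°) = I₀ cos²(13°) = 0.9494 I₀.
I₂ = I₁ cos²(-25° − 13°) = 0.9494 I₀ · cos²(38°) = 0.5895 I₀.
I₃ = I₂ cos²(20° + 25°) = 0.5895 I₀ · cos²(45°) = 0.2948 I₀.
So 250 mW = 0.2948 I₀, giving I₀ = 250/0.2948 = 848.1 mW.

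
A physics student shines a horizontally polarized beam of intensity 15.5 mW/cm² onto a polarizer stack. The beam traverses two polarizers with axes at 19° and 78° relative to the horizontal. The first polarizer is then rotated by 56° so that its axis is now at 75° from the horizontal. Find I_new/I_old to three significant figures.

Before rotation:
I₁ = I₀ cos²(19° − 0°) = I₀ cos²(19°) = 0.894 I₀.
I₂ = I₁ cos²(78° − 19°) = 0.894 I₀ · cos²(59°) = 0.2371 I₀.
After rotation:
I₁ = I₀ cos²(75° − 0°) = I₀ cos²(75°) = 0.06699 I₀.
I₂ = I₁ cos²(78° − 75°) = 0.06699 I₀ · cos²(3°) = 0.0668 I₀.
Ratio = 0.0668 / 0.2371 = 0.2817.

I_new/I_old ≈ 0.282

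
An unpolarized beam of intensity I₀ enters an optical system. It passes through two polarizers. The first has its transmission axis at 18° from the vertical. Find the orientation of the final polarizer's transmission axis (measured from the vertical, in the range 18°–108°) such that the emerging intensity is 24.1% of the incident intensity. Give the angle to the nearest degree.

Unpolarized light through the first polarizer → I₁ = ½ I₀, now polarized at 18°.
Need I₂/I₀ = 0.241, so cos²(θ − 18°) = 0.241 / 0.5 = 0.482.
θ − 18° = arccos(√0.482) = 46.0°, giving θ ≈ 18 + 46.0 = 64.0°.

θ ≈ 64°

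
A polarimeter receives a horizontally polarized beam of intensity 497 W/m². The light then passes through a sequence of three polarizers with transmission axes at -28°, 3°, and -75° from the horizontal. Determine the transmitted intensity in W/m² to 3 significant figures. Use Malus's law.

By Malus's law, I₁ = 497 W/m² · cos²(28°) = 387.5 W/m².
I₂ = I₁ · cos²(31°) = 387.5 · 0.7347 = 284.7 W/m².
I₃ = I₂ · cos²(78°) = 284.7 · 0.04323 = 12.31 W/m².

I ≈ 12.3 W/m²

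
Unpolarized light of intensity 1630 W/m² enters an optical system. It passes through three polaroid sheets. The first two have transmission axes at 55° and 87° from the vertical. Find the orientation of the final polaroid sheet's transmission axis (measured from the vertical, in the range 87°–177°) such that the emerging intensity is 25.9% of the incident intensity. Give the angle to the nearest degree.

θ ≈ 119°

Unpolarized light through the first polarizer → I₁ = ½ I₀, now polarized at 55°.
I₂ = I₁ cos²(87° − 55°) = 0.5 I₀ · cos²(32°) = 0.3596 I₀.
Need I₃/I₀ = 0.259, so cos²(θ − 87°) = 0.259 / 0.3596 = 0.7203.
θ − 87° = arccos(√0.7203) = 31.9°, giving θ ≈ 87 + 31.9 = 118.9°.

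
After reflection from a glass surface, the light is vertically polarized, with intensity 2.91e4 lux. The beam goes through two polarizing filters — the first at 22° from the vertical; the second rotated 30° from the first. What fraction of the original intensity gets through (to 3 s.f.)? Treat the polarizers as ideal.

I/I₀ ≈ 0.645

By Malus's law, I₁ = 2.91e4 lux · cos²(22°) = 2.502e+04 lux.
I₂ = I₁ · cos²(30°) = 2.502e+04 · 0.75 = 1.876e+04 lux.
Transmitted fraction = 0.6448.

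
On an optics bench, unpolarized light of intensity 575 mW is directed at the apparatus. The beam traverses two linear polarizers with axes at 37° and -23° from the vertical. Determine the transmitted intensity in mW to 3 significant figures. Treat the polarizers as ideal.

Unpolarized light through the first polarizer → I₁ = 575 mW/2 = 287.5 mW, polarized at 37°.
I₂ = I₁ · cos²(60°) = 287.5 · 0.25 = 71.88 mW.

I ≈ 71.9 mW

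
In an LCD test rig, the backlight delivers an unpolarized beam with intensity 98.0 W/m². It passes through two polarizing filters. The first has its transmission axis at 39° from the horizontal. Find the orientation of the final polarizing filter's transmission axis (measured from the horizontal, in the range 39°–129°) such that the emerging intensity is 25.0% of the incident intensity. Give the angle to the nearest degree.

θ ≈ 84°

Unpolarized light through the first polarizer → I₁ = ½ I₀, now polarized at 39°.
Need I₂/I₀ = 0.25, so cos²(θ − 39°) = 0.25 / 0.5 = 0.5.
θ − 39° = arccos(√0.5) = 45.0°, giving θ ≈ 39 + 45.0 = 84.0°.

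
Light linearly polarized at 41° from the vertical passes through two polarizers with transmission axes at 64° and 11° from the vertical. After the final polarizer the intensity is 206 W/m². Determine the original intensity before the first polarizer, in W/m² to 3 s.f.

I₁ = I₀ cos²(64° − 41°) = I₀ cos²(23°) = 0.8473 I₀.
I₂ = I₁ cos²(11° − 64°) = 0.8473 I₀ · cos²(53°) = 0.3069 I₀.
So 206 W/m² = 0.3069 I₀, giving I₀ = 206/0.3069 = 671.3 W/m².

I₀ ≈ 671 W/m²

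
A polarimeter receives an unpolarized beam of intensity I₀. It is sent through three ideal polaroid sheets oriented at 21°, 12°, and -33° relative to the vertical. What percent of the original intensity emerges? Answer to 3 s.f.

≈ 24.4%

Unpolarized light through the first polarizer → I₁ = ½ I₀, now polarized at 21°.
I₂ = I₁ cos²(12° − 21°) = 0.5 I₀ · cos²(9°) = 0.4878 I₀.
I₃ = I₂ cos²(-33° − 12°) = 0.4878 I₀ · cos²(45°) = 0.2439 I₀.
That is 24.39% of the incident intensity.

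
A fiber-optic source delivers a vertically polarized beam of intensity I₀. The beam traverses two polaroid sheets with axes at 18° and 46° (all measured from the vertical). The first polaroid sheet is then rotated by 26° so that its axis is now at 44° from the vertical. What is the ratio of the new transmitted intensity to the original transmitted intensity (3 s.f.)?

Before rotation:
I₁ = I₀ cos²(18° − 0°) = I₀ cos²(18°) = 0.9045 I₀.
I₂ = I₁ cos²(46° − 18°) = 0.9045 I₀ · cos²(28°) = 0.7052 I₀.
After rotation:
I₁ = I₀ cos²(44° − 0°) = I₀ cos²(44°) = 0.5174 I₀.
I₂ = I₁ cos²(46° − 44°) = 0.5174 I₀ · cos²(2°) = 0.5168 I₀.
Ratio = 0.5168 / 0.7052 = 0.7329.

I_new/I_old ≈ 0.733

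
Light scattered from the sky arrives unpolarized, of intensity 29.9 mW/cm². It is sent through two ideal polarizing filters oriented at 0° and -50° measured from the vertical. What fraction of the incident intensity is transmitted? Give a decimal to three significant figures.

I/I₀ ≈ 0.207

Unpolarized light through the first polarizer → I₁ = 29.9 mW/cm²/2 = 14.95 mW/cm², polarized at 0°.
I₂ = I₁ · cos²(50°) = 14.95 · 0.4132 = 6.177 mW/cm².
Transmitted fraction = 0.2066.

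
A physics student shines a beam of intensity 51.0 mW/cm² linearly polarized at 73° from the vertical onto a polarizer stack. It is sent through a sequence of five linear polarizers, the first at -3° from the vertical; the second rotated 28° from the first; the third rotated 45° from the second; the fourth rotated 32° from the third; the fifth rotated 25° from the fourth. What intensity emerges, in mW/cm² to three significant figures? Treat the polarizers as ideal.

I ≈ 0.687 mW/cm²

By Malus's law, I₁ = 51.0 mW/cm² · cos²(76°) = 2.985 mW/cm².
I₂ = I₁ · cos²(28°) = 2.985 · 0.7796 = 2.327 mW/cm².
I₃ = I₂ · cos²(45°) = 2.327 · 0.5 = 1.163 mW/cm².
I₄ = I₃ · cos²(32°) = 1.163 · 0.7192 = 0.8368 mW/cm².
I₅ = I₄ · cos²(25°) = 0.8368 · 0.8214 = 0.6873 mW/cm².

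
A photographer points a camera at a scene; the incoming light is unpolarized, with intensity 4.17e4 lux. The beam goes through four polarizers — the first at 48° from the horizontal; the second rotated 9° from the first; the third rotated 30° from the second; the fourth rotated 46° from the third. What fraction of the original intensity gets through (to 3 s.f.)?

Unpolarized light through the first polarizer → I₁ = 4.17e4 lux/2 = 2.085e+04 lux, polarized at 48°.
I₂ = I₁ · cos²(9°) = 2.085e+04 · 0.9755 = 2.034e+04 lux.
I₃ = I₂ · cos²(30°) = 2.034e+04 · 0.75 = 1.525e+04 lux.
I₄ = I₃ · cos²(46°) = 1.525e+04 · 0.4826 = 7361 lux.
Transmitted fraction = 0.1765.

I/I₀ ≈ 0.177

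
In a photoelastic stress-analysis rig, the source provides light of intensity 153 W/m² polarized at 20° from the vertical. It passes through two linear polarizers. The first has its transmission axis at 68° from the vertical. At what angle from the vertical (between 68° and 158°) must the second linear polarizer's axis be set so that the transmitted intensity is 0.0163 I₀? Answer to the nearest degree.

I₁ = I₀ cos²(68° − 20°) = I₀ cos²(48°) = 0.4477 I₀.
Need I₂/I₀ = 0.0163, so cos²(θ − 68°) = 0.0163 / 0.4477 = 0.03641.
θ − 68° = arccos(√0.03641) = 79.0°, giving θ ≈ 68 + 79.0 = 147.0°.

θ ≈ 147°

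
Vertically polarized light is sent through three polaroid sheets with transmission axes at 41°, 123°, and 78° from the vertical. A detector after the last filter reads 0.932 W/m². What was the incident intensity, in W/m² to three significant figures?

By Malus's law, I₁ = I₀ cos²(41° − 0°) = I₀ cos²(41°) = 0.5696 I₀.
I₂ = I₁ cos²(123° − 41°) = 0.5696 I₀ · cos²(82°) = 0.01103 I₀.
I₃ = I₂ cos²(78° − 123°) = 0.01103 I₀ · cos²(45°) = 0.005516 I₀.
So 0.932 W/m² = 0.005516 I₀, giving I₀ = 0.932/0.005516 = 169 W/m².

I₀ ≈ 169 W/m²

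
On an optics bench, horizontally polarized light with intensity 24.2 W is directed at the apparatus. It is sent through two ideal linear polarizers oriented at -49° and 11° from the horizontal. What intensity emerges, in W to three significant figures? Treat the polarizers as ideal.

I ≈ 2.60 W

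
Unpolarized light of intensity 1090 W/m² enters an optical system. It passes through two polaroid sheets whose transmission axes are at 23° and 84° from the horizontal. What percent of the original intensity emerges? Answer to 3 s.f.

Unpolarized light through the first polarizer → I₁ = 1090 W/m²/2 = 545 W/m², polarized at 23°.
I₂ = I₁ · cos²(61°) = 545 · 0.235 = 128.1 W/m².
That is 11.75% of the incident intensity.

≈ 11.8%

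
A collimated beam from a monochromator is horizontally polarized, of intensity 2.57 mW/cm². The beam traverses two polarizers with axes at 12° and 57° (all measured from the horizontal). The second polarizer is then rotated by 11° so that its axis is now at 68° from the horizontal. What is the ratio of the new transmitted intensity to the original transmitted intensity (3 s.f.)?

I_new/I_old ≈ 0.625

Before rotation:
By Malus's law, I₁ = I₀ cos²(12° − 0°) = I₀ cos²(12°) = 0.9568 I₀.
I₂ = I₁ cos²(57° − 12°) = 0.9568 I₀ · cos²(45°) = 0.4784 I₀.
After rotation:
I₁ = I₀ cos²(12° − 0°) = I₀ cos²(12°) = 0.9568 I₀.
I₂ = I₁ cos²(68° − 12°) = 0.9568 I₀ · cos²(56°) = 0.2992 I₀.
Ratio = 0.2992 / 0.4784 = 0.6254.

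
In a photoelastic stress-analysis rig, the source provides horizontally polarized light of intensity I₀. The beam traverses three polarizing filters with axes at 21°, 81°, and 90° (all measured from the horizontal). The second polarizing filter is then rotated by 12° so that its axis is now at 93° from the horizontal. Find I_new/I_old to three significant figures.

I_new/I_old ≈ 0.390

Before rotation:
I₁ = I₀ cos²(21° − 0°) = I₀ cos²(21°) = 0.8716 I₀.
I₂ = I₁ cos²(81° − 21°) = 0.8716 I₀ · cos²(60°) = 0.2179 I₀.
I₃ = I₂ cos²(90° − 81°) = 0.2179 I₀ · cos²(9°) = 0.2126 I₀.
After rotation:
I₁ = I₀ cos²(21° − 0°) = I₀ cos²(21°) = 0.8716 I₀.
I₂ = I₁ cos²(93° − 21°) = 0.8716 I₀ · cos²(72°) = 0.08323 I₀.
I₃ = I₂ cos²(90° − 93°) = 0.08323 I₀ · cos²(3°) = 0.083 I₀.
Ratio = 0.083 / 0.2126 = 0.3905.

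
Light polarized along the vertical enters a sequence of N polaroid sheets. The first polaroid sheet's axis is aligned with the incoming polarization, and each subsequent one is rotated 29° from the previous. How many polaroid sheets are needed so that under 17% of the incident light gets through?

N = 8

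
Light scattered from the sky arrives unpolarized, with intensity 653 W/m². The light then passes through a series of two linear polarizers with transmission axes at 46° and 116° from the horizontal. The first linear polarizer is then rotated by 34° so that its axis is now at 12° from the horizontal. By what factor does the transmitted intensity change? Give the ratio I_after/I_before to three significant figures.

I_new/I_old ≈ 0.500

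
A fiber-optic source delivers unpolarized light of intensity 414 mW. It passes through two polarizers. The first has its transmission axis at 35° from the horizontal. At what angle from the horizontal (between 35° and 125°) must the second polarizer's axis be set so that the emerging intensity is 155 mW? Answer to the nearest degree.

θ ≈ 65°

Unpolarized light through the first polarizer → I₁ = ½ I₀, now polarized at 35°.
Target fraction: 155 / 414 mW = 0.3744 of I₀.
Need I₂/I₀ = 0.3744, so cos²(θ − 35°) = 0.3744 / 0.5 = 0.7488.
θ − 35° = arccos(√0.7488) = 30.1°, giving θ ≈ 35 + 30.1 = 65.1°.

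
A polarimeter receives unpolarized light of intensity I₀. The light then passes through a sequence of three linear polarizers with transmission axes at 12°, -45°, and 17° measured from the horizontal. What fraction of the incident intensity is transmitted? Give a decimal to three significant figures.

Unpolarized light through the first polarizer → I₁ = ½ I₀, now polarized at 12°.
I₂ = I₁ cos²(-45° − 12°) = 0.5 I₀ · cos²(57°) = 0.1483 I₀.
I₃ = I₂ cos²(17° + 45°) = 0.1483 I₀ · cos²(62°) = 0.03269 I₀.
Transmitted fraction = 0.03269.

≈ 0.0327 I₀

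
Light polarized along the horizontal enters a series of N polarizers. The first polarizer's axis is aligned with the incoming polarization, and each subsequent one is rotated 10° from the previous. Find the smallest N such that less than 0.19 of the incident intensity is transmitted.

First polarizer is aligned with the polarization: full transmission.
Each further stage multiplies by cos²(10°) = 0.9698.
After N polarizers: T = 0.9698^(N−1). Require T < 0.19 ⇒ N−1 > ln(0.19)/ln(0.9698) = 54.24, so N−1 ≥ 55 and N = 56.
Check: N=56 gives T = 0.1856 < 0.19; N=55 gives T = 0.1914.

N = 56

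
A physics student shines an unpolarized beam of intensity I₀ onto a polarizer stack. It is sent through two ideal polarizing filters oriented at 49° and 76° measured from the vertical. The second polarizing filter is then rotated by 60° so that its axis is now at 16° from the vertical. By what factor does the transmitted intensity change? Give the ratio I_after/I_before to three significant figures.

Before rotation:
Unpolarized light through the first polarizer → I₁ = ½ I₀, now polarized at 49°.
I₂ = I₁ cos²(76° − 49°) = 0.5 I₀ · cos²(27°) = 0.3969 I₀.
After rotation:
Unpolarized light through the first polarizer → I₁ = ½ I₀, now polarized at 49°.
I₂ = I₁ cos²(16° − 49°) = 0.5 I₀ · cos²(33°) = 0.3517 I₀.
Ratio = 0.3517 / 0.3969 = 0.886.

I_new/I_old ≈ 0.886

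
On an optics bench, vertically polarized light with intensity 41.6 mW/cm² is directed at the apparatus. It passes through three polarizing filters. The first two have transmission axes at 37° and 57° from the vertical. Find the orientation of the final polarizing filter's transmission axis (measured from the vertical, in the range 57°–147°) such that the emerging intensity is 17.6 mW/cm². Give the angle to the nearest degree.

θ ≈ 87°

I₁ = I₀ cos²(37° − 0°) = I₀ cos²(37°) = 0.6378 I₀.
I₂ = I₁ cos²(57° − 37°) = 0.6378 I₀ · cos²(20°) = 0.5632 I₀.
Target fraction: 17.6 / 41.6 mW/cm² = 0.4231 of I₀.
Need I₃/I₀ = 0.4231, so cos²(θ − 57°) = 0.4231 / 0.5632 = 0.7512.
θ − 57° = arccos(√0.7512) = 29.9°, giving θ ≈ 57 + 29.9 = 86.9°.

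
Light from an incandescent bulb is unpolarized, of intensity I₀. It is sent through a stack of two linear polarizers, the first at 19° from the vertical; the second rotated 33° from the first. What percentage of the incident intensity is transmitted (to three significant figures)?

≈ 35.2%

Unpolarized light through the first polarizer → I₁ = ½ I₀, now polarized at 19°.
I₂ = I₁ cos²(33°) = 0.5 · 0.7034 I₀ = 0.3517 I₀.
That is 35.17% of the incident intensity.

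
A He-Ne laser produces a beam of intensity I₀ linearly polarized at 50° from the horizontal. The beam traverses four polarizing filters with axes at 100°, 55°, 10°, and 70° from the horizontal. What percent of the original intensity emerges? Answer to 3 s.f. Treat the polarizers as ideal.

I₁ = I₀ cos²(100° − 50°) = I₀ cos²(50°) = 0.4132 I₀.
I₂ = I₁ cos²(55° − 100°) = 0.4132 I₀ · cos²(45°) = 0.2066 I₀.
I₃ = I₂ cos²(10° − 55°) = 0.2066 I₀ · cos²(45°) = 0.1033 I₀.
I₄ = I₃ cos²(70° − 10°) = 0.1033 I₀ · cos²(60°) = 0.02582 I₀.
That is 2.582% of the incident intensity.

≈ 2.58%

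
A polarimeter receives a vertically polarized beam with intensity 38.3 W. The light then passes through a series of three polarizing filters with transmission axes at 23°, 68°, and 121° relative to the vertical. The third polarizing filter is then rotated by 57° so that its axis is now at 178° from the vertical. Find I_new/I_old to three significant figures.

I_new/I_old ≈ 0.323

Before rotation:
By Malus's law, I₁ = I₀ cos²(23° − 0°) = I₀ cos²(23°) = 0.8473 I₀.
I₂ = I₁ cos²(68° − 23°) = 0.8473 I₀ · cos²(45°) = 0.4237 I₀.
I₃ = I₂ cos²(121° − 68°) = 0.4237 I₀ · cos²(53°) = 0.1534 I₀.
After rotation:
I₁ = I₀ cos²(23° − 0°) = I₀ cos²(23°) = 0.8473 I₀.
I₂ = I₁ cos²(68° − 23°) = 0.8473 I₀ · cos²(45°) = 0.4237 I₀.
Angle between axes 2 and 3: 70°. I₃ = 0.4237 I₀ · cos²(70°) = 0.04956 I₀.
Ratio = 0.04956 / 0.1534 = 0.323.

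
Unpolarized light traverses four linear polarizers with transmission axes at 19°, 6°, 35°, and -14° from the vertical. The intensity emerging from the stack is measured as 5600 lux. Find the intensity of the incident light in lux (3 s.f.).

I₀ ≈ 3.58e4 lux

Unpolarized light through the first polarizer → I₁ = ½ I₀, now polarized at 19°.
I₂ = I₁ cos²(6° − 19°) = 0.5 I₀ · cos²(13°) = 0.4747 I₀.
I₃ = I₂ cos²(35° − 6°) = 0.4747 I₀ · cos²(29°) = 0.3631 I₀.
I₄ = I₃ cos²(-14° − 35°) = 0.3631 I₀ · cos²(49°) = 0.1563 I₀.
So 5600 lux = 0.1563 I₀, giving I₀ = 5600/0.1563 = 3.583e+04 lux.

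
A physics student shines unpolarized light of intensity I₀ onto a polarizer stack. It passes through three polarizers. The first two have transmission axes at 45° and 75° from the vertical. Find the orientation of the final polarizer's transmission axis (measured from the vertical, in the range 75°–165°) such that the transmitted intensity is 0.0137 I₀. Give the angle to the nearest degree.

Unpolarized light through the first polarizer → I₁ = ½ I₀, now polarized at 45°.
I₂ = I₁ cos²(75° − 45°) = 0.5 I₀ · cos²(30°) = 0.375 I₀.
Need I₃/I₀ = 0.0137, so cos²(θ − 75°) = 0.0137 / 0.375 = 0.03653.
θ − 75° = arccos(√0.03653) = 79.0°, giving θ ≈ 75 + 79.0 = 154.0°.

θ ≈ 154°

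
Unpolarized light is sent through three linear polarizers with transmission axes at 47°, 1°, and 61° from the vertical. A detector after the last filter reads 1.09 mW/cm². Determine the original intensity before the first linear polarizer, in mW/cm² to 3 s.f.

Unpolarized light through the first polarizer → I₁ = ½ I₀, now polarized at 47°.
I₂ = I₁ cos²(1° − 47°) = 0.5 I₀ · cos²(46°) = 0.2413 I₀.
I₃ = I₂ cos²(61° − 1°) = 0.2413 I₀ · cos²(60°) = 0.06032 I₀.
So 1.09 mW/cm² = 0.06032 I₀, giving I₀ = 1.09/0.06032 = 18.07 mW/cm².

I₀ ≈ 18.1 mW/cm²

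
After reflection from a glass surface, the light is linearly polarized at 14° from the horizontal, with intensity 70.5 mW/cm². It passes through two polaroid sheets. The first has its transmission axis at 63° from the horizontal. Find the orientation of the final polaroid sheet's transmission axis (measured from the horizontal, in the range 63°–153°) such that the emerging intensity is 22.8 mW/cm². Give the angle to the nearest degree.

θ ≈ 93°

I₁ = I₀ cos²(63° − 14°) = I₀ cos²(49°) = 0.4304 I₀.
Target fraction: 22.8 / 70.5 mW/cm² = 0.3234 of I₀.
Need I₂/I₀ = 0.3234, so cos²(θ − 63°) = 0.3234 / 0.4304 = 0.7514.
θ − 63° = arccos(√0.7514) = 29.9°, giving θ ≈ 63 + 29.9 = 92.9°.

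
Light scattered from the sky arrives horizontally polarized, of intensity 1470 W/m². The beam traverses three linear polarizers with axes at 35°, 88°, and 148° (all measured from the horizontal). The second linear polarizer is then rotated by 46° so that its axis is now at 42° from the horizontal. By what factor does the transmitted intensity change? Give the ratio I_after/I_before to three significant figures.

I_new/I_old ≈ 0.827

Before rotation:
By Malus's law, I₁ = I₀ cos²(35° − 0°) = I₀ cos²(35°) = 0.671 I₀.
I₂ = I₁ cos²(88° − 35°) = 0.671 I₀ · cos²(53°) = 0.243 I₀.
I₃ = I₂ cos²(148° − 88°) = 0.243 I₀ · cos²(60°) = 0.06076 I₀.
After rotation:
I₁ = I₀ cos²(35° − 0°) = I₀ cos²(35°) = 0.671 I₀.
I₂ = I₁ cos²(42° − 35°) = 0.671 I₀ · cos²(7°) = 0.661 I₀.
Angle between axes 2 and 3: 74°. I₃ = 0.661 I₀ · cos²(74°) = 0.05022 I₀.
Ratio = 0.05022 / 0.06076 = 0.8266.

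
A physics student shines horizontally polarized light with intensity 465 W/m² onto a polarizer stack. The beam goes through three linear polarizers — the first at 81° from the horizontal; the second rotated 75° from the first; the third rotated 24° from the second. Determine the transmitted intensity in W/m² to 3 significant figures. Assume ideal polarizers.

I₁ = 465 W/m² · cos²(81°) = 11.38 W/m².
I₂ = I₁ · cos²(75°) = 11.38 · 0.06699 = 0.7623 W/m².
I₃ = I₂ · cos²(24°) = 0.7623 · 0.8346 = 0.6362 W/m².

I ≈ 0.636 W/m²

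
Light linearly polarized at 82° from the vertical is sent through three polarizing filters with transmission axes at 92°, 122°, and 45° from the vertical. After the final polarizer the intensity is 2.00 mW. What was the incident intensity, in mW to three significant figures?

I₀ ≈ 54.3 mW

I₁ = I₀ cos²(92° − 82°) = I₀ cos²(10°) = 0.9698 I₀.
I₂ = I₁ cos²(122° − 92°) = 0.9698 I₀ · cos²(30°) = 0.7274 I₀.
I₃ = I₂ cos²(45° − 122°) = 0.7274 I₀ · cos²(77°) = 0.03681 I₀.
So 2.00 mW = 0.03681 I₀, giving I₀ = 2.00/0.03681 = 54.34 mW.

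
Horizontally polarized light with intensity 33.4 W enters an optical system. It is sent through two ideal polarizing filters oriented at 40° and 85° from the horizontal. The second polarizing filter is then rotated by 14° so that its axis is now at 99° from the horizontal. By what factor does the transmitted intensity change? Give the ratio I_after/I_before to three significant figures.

I_new/I_old ≈ 0.531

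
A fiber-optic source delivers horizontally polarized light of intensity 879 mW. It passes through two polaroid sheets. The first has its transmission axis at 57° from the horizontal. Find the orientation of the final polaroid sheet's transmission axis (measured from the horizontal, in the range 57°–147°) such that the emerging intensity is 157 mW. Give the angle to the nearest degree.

θ ≈ 96°

I₁ = I₀ cos²(57° − 0°) = I₀ cos²(57°) = 0.2966 I₀.
Target fraction: 157 / 879 mW = 0.1786 of I₀.
Need I₂/I₀ = 0.1786, so cos²(θ − 57°) = 0.1786 / 0.2966 = 0.6021.
θ − 57° = arccos(√0.6021) = 39.1°, giving θ ≈ 57 + 39.1 = 96.1°.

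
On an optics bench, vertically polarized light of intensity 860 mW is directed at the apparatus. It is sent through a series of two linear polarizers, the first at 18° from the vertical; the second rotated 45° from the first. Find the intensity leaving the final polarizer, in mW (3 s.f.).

I ≈ 389 mW

By Malus's law, I₁ = 860 mW · cos²(18°) = 777.9 mW.
I₂ = I₁ · cos²(45°) = 777.9 · 0.5 = 388.9 mW.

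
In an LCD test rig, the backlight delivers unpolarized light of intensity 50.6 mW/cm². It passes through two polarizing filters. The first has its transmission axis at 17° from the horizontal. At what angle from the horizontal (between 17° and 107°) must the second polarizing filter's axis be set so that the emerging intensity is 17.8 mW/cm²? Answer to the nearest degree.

Unpolarized light through the first polarizer → I₁ = ½ I₀, now polarized at 17°.
Target fraction: 17.8 / 50.6 mW/cm² = 0.3518 of I₀.
Need I₂/I₀ = 0.3518, so cos²(θ − 17°) = 0.3518 / 0.5 = 0.7036.
θ − 17° = arccos(√0.7036) = 33.0°, giving θ ≈ 17 + 33.0 = 50.0°.

θ ≈ 50°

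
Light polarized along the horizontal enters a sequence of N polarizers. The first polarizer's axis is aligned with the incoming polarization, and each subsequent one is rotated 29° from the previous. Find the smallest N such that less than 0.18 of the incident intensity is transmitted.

N = 8

First polarizer is aligned with the polarization: full transmission.
Each further stage multiplies by cos²(29°) = 0.765.
After N polarizers: T = 0.765^(N−1). Require T < 0.18 ⇒ N−1 > ln(0.18)/ln(0.765) = 6.40, so N−1 ≥ 7 and N = 8.
Check: N=8 gives T = 0.1533 < 0.18; N=7 gives T = 0.2004.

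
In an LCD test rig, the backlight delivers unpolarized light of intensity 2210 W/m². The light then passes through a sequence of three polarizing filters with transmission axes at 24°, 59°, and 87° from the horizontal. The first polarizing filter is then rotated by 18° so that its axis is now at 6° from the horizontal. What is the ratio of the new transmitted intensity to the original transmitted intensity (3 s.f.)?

Before rotation:
Unpolarized light through the first polarizer → I₁ = ½ I₀, now polarized at 24°.
I₂ = I₁ cos²(59° − 24°) = 0.5 I₀ · cos²(35°) = 0.3355 I₀.
I₃ = I₂ cos²(87° − 59°) = 0.3355 I₀ · cos²(28°) = 0.2616 I₀.
After rotation:
Unpolarized light through the first polarizer → I₁ = ½ I₀, now polarized at 6°.
I₂ = I₁ cos²(59° − 6°) = 0.5 I₀ · cos²(53°) = 0.1811 I₀.
I₃ = I₂ cos²(87° − 59°) = 0.1811 I₀ · cos²(28°) = 0.1412 I₀.
Ratio = 0.1412 / 0.2616 = 0.5398.

I_new/I_old ≈ 0.540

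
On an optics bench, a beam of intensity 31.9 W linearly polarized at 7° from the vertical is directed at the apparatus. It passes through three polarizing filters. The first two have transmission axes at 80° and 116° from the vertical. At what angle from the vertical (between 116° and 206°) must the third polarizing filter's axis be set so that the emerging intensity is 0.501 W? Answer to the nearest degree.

I₁ = I₀ cos²(80° − 7°) = I₀ cos²(73°) = 0.08548 I₀.
I₂ = I₁ cos²(116° − 80°) = 0.08548 I₀ · cos²(36°) = 0.05595 I₀.
Target fraction: 0.501 / 31.9 W = 0.01571 of I₀.
Need I₃/I₀ = 0.01571, so cos²(θ − 116°) = 0.01571 / 0.05595 = 0.2807.
θ − 116° = arccos(√0.2807) = 58.0°, giving θ ≈ 116 + 58.0 = 174.0°.

θ ≈ 174°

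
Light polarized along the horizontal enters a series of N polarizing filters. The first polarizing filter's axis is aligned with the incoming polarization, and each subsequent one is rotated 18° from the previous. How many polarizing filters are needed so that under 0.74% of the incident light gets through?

First polarizer is aligned with the polarization: full transmission.
Each further stage multiplies by cos²(18°) = 0.9045.
After N polarizers: T = 0.9045^(N−1). Require T < 0.0074 ⇒ N−1 > ln(0.0074)/ln(0.9045) = 48.89, so N−1 ≥ 49 and N = 50.
Check: N=50 gives T = 0.007315 < 0.0074; N=49 gives T = 0.008087.

N = 50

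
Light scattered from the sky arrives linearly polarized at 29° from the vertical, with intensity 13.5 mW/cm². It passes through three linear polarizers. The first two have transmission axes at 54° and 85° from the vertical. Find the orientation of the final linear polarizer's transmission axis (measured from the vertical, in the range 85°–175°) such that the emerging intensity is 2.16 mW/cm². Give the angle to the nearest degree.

By Malus's law, I₁ = I₀ cos²(54° − 29°) = I₀ cos²(25°) = 0.8214 I₀.
I₂ = I₁ cos²(85° − 54°) = 0.8214 I₀ · cos²(31°) = 0.6035 I₀.
Target fraction: 2.16 / 13.5 mW/cm² = 0.16 of I₀.
Need I₃/I₀ = 0.16, so cos²(θ − 85°) = 0.16 / 0.6035 = 0.2651.
θ − 85° = arccos(√0.2651) = 59.0°, giving θ ≈ 85 + 59.0 = 144.0°.

θ ≈ 144°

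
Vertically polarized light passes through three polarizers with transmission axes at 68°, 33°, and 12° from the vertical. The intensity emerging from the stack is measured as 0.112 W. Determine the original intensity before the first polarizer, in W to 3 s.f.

I₀ ≈ 1.36 W

By Malus's law, I₁ = I₀ cos²(68° − 0°) = I₀ cos²(68°) = 0.1403 I₀.
I₂ = I₁ cos²(33° − 68°) = 0.1403 I₀ · cos²(35°) = 0.09416 I₀.
I₃ = I₂ cos²(12° − 33°) = 0.09416 I₀ · cos²(21°) = 0.08207 I₀.
So 0.112 W = 0.08207 I₀, giving I₀ = 0.112/0.08207 = 1.365 W.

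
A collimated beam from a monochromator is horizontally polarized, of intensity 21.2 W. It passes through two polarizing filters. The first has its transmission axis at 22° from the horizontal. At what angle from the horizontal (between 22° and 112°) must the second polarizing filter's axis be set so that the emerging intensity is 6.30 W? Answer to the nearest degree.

θ ≈ 76°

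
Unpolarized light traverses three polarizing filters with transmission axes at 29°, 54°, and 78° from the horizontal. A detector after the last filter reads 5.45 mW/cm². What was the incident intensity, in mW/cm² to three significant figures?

I₀ ≈ 15.9 mW/cm²

Unpolarized light through the first polarizer → I₁ = ½ I₀, now polarized at 29°.
I₂ = I₁ cos²(54° − 29°) = 0.5 I₀ · cos²(25°) = 0.4107 I₀.
I₃ = I₂ cos²(78° − 54°) = 0.4107 I₀ · cos²(24°) = 0.3428 I₀.
So 5.45 mW/cm² = 0.3428 I₀, giving I₀ = 5.45/0.3428 = 15.9 mW/cm².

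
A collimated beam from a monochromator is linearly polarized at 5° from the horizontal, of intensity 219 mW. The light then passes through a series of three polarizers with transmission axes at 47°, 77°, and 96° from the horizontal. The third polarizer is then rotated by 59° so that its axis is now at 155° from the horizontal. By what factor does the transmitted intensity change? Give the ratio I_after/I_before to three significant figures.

I_new/I_old ≈ 0.0484

Before rotation:
By Malus's law, I₁ = I₀ cos²(47° − 5°) = I₀ cos²(42°) = 0.5523 I₀.
I₂ = I₁ cos²(77° − 47°) = 0.5523 I₀ · cos²(30°) = 0.4142 I₀.
I₃ = I₂ cos²(96° − 77°) = 0.4142 I₀ · cos²(19°) = 0.3703 I₀.
After rotation:
I₁ = I₀ cos²(47° − 5°) = I₀ cos²(42°) = 0.5523 I₀.
I₂ = I₁ cos²(77° − 47°) = 0.5523 I₀ · cos²(30°) = 0.4142 I₀.
I₃ = I₂ cos²(155° − 77°) = 0.4142 I₀ · cos²(78°) = 0.0179 I₀.
Ratio = 0.0179 / 0.3703 = 0.04835.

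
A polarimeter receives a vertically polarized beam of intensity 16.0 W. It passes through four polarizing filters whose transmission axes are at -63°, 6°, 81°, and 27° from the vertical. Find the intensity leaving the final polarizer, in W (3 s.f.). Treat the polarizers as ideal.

I ≈ 0.00980 W

By Malus's law, I₁ = 16.0 W · cos²(63°) = 3.298 W.
I₂ = I₁ · cos²(69°) = 3.298 · 0.1284 = 0.4235 W.
I₃ = I₂ · cos²(75°) = 0.4235 · 0.06699 = 0.02837 W.
I₄ = I₃ · cos²(54°) = 0.02837 · 0.3455 = 0.009802 W.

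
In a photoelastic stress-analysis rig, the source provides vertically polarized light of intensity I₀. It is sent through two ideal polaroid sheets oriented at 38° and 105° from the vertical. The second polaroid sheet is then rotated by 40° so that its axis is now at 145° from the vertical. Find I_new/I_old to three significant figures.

I_new/I_old ≈ 0.560

Before rotation:
I₁ = I₀ cos²(38° − 0°) = I₀ cos²(38°) = 0.621 I₀.
I₂ = I₁ cos²(105° − 38°) = 0.621 I₀ · cos²(67°) = 0.0948 I₀.
After rotation:
I₁ = I₀ cos²(38° − 0°) = I₀ cos²(38°) = 0.621 I₀.
Angle between axes 1 and 2: 73°. I₂ = 0.621 I₀ · cos²(73°) = 0.05308 I₀.
Ratio = 0.05308 / 0.0948 = 0.5599.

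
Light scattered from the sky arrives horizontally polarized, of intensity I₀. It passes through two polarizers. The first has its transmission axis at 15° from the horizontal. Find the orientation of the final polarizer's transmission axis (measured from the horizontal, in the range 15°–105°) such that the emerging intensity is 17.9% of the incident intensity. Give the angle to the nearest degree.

θ ≈ 79°

I₁ = I₀ cos²(15° − 0°) = I₀ cos²(15°) = 0.933 I₀.
Need I₂/I₀ = 0.179, so cos²(θ − 15°) = 0.179 / 0.933 = 0.1919.
θ − 15° = arccos(√0.1919) = 64.0°, giving θ ≈ 15 + 64.0 = 79.0°.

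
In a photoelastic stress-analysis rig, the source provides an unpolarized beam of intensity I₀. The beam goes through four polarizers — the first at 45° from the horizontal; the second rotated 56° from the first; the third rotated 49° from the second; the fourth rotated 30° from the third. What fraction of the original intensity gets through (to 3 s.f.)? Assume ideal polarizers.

≈ 0.0505 I₀

Unpolarized light through the first polarizer → I₁ = ½ I₀, now polarized at 45°.
I₂ = I₁ cos²(56°) = 0.5 · 0.3127 I₀ = 0.1563 I₀.
I₃ = I₂ cos²(49°) = 0.1563 · 0.4304 I₀ = 0.06729 I₀.
I₄ = I₃ cos²(30°) = 0.06729 · 0.75 I₀ = 0.05047 I₀.
Transmitted fraction = 0.05047.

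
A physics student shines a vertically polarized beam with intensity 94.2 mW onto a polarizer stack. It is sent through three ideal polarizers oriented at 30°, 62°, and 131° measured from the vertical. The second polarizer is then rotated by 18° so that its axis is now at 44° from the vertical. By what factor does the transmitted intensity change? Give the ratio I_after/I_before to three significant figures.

I_new/I_old ≈ 0.0279

Before rotation:
I₁ = I₀ cos²(30° − 0°) = I₀ cos²(30°) = 0.75 I₀.
I₂ = I₁ cos²(62° − 30°) = 0.75 I₀ · cos²(32°) = 0.5394 I₀.
I₃ = I₂ cos²(131° − 62°) = 0.5394 I₀ · cos²(69°) = 0.06927 I₀.
After rotation:
I₁ = I₀ cos²(30° − 0°) = I₀ cos²(30°) = 0.75 I₀.
I₂ = I₁ cos²(44° − 30°) = 0.75 I₀ · cos²(14°) = 0.7061 I₀.
I₃ = I₂ cos²(131° − 44°) = 0.7061 I₀ · cos²(87°) = 0.001934 I₀.
Ratio = 0.001934 / 0.06927 = 0.02792.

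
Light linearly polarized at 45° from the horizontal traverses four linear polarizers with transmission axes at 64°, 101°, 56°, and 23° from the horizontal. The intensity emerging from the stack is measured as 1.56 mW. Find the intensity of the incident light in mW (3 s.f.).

I₀ ≈ 7.78 mW

I₁ = I₀ cos²(64° − 45°) = I₀ cos²(19°) = 0.894 I₀.
I₂ = I₁ cos²(101° − 64°) = 0.894 I₀ · cos²(37°) = 0.5702 I₀.
I₃ = I₂ cos²(56° − 101°) = 0.5702 I₀ · cos²(45°) = 0.2851 I₀.
I₄ = I₃ cos²(23° − 56°) = 0.2851 I₀ · cos²(33°) = 0.2005 I₀.
So 1.56 mW = 0.2005 I₀, giving I₀ = 1.56/0.2005 = 7.779 mW.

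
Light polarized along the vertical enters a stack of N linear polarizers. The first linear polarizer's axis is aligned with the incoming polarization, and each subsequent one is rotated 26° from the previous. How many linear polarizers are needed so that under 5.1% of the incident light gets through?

First polarizer is aligned with the polarization: full transmission.
Each further stage multiplies by cos²(26°) = 0.8078.
After N polarizers: T = 0.8078^(N−1). Require T < 0.051 ⇒ N−1 > ln(0.051)/ln(0.8078) = 13.95, so N−1 ≥ 14 and N = 15.
Check: N=15 gives T = 0.05041 < 0.051; N=14 gives T = 0.0624.

N = 15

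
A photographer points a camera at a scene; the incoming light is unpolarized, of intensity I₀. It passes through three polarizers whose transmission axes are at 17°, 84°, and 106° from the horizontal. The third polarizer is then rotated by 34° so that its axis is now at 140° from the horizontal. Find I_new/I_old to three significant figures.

Before rotation:
Unpolarized light through the first polarizer → I₁ = ½ I₀, now polarized at 17°.
I₂ = I₁ cos²(84° − 17°) = 0.5 I₀ · cos²(67°) = 0.07634 I₀.
I₃ = I₂ cos²(106° − 84°) = 0.07634 I₀ · cos²(22°) = 0.06562 I₀.
After rotation:
Unpolarized light through the first polarizer → I₁ = ½ I₀, now polarized at 17°.
I₂ = I₁ cos²(84° − 17°) = 0.5 I₀ · cos²(67°) = 0.07634 I₀.
I₃ = I₂ cos²(140° − 84°) = 0.07634 I₀ · cos²(56°) = 0.02387 I₀.
Ratio = 0.02387 / 0.06562 = 0.3637.

I_new/I_old ≈ 0.364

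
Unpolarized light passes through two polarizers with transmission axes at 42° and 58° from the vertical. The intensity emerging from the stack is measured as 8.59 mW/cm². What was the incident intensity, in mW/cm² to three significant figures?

Unpolarized light through the first polarizer → I₁ = ½ I₀, now polarized at 42°.
I₂ = I₁ cos²(58° − 42°) = 0.5 I₀ · cos²(16°) = 0.462 I₀.
So 8.59 mW/cm² = 0.462 I₀, giving I₀ = 8.59/0.462 = 18.59 mW/cm².

I₀ ≈ 18.6 mW/cm²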